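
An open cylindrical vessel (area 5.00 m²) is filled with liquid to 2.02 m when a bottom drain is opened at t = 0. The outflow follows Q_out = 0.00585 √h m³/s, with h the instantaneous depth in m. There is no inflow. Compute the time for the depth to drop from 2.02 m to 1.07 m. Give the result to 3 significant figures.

661 s

With no inflow, A dh/dt = −0.00585 √h.
Separate and integrate: 2(√h − √h₀) = −(0.00585/A) t.
t = 2A(√h₀ − √h)/0.00585 = 2·5.00·(√2.02 − √1.07)/0.00585
  = 10.000 × (1.4213 − 1.0344) / 0.00585 = 661.30 s.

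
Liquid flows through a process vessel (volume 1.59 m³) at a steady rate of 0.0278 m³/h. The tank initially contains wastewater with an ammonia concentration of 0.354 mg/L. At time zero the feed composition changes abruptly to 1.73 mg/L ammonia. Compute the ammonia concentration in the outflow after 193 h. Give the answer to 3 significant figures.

1.68 mg/L

Accumulation = in − out for the solute gives V dC/dt = Q(C_in − C).
Time constant τ = V/Q = 1.59/0.0278 = 57.194 h.
Integrating: C(t) = C_in + (C₀ − C_in) e^(−t/τ).
C(193) = 1.73 + (0.354 − 1.73)·e^(−193/57.194) = 1.73 + (-1.3760)·0.034236 = 1.6829 mg/L.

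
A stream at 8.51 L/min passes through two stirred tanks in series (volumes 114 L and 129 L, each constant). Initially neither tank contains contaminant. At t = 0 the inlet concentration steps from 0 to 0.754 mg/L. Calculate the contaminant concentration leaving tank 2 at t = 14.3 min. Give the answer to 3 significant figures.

0.200 mg/L

Time constants: τᵢ = Vᵢ/Q for each well-mixed tank.
τ₁ = 114/8.51 = 13.396 min; τ₂ = 129/8.51 = 15.159 min.
Solving the cascade with C₁(0)=C₂(0)=0 gives C₂(t) = C_in[1 − (τ₁ e^(−t/τ₁) − τ₂ e^(−t/τ₂))/(τ₁ − τ₂)].
At t = 14.3: e^(−t/τ₁) = 0.34387, e^(−t/τ₂) = 0.38932.
C₂ = 0.754·[1 − (13.396·0.34387 − 15.159·0.38932)/(-1.7626)] = 0.754·0.26529 = 0.20003 mg/L.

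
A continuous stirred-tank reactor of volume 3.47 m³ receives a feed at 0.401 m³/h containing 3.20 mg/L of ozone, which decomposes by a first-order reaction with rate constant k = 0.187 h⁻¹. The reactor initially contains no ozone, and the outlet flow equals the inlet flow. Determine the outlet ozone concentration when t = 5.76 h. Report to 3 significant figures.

Species balance: V dC/dt = Q C_in − Q C − k V C.
dC/dt = (Q/V) C_in − (Q/V + k) C; effective rate a = Q/V + k = 0.11556 + 0.187 = 0.30256 h⁻¹.
C_ss = Q C_in/(Q + kV) = 1.2222 mg/L; C(t) = C_ss + (C₀ − C_ss) e^(−a t).
C(5.76) = 1.2222 + (-1.2222)·e^(−0.30256·5.76) = 1.2222 + (-1.2222)·0.17504 = 1.0083 mg/L.

1.01 mg/L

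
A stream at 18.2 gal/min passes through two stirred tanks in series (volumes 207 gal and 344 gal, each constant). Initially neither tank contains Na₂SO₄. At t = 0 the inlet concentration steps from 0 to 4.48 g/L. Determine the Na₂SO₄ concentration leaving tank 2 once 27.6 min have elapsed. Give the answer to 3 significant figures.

Each tank obeys Vᵢ dCᵢ/dt = Q(Cᵢ₋₁ − Cᵢ), so τᵢ = Vᵢ/Q.
τ₁ = 207/18.2 = 11.374 min; τ₂ = 344/18.2 = 18.901 min.
Tank 1: C₁ = C_in(1 − e^(−t/τ₁)). Tank 2 (τ₁ ≠ τ₂): C₂ = C_in[1 − (τ₁ e^(−t/τ₁) − τ₂ e^(−t/τ₂))/(τ₁ − τ₂)].
At t = 27.6: e^(−t/τ₁) = 0.088331, e^(−t/τ₂) = 0.23218.
C₂ = 4.48·[1 − (11.374·0.088331 − 18.901·0.23218)/(-7.5275)] = 4.48·0.55047 = 2.4661 g/L.

2.47 g/L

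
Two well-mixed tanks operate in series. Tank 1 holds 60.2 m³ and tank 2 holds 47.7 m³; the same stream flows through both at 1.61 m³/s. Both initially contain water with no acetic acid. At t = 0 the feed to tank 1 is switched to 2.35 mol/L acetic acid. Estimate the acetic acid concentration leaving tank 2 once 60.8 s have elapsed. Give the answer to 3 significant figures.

1.28 mol/L

Time constants: τᵢ = Vᵢ/Q for each well-mixed tank.
τ₁ = 60.2/1.61 = 37.391 s; τ₂ = 47.7/1.61 = 29.627 s.
Solving the cascade with C₁(0)=C₂(0)=0 gives C₂(t) = C_in[1 − (τ₁ e^(−t/τ₁) − τ₂ e^(−t/τ₂))/(τ₁ − τ₂)].
At t = 60.8: e^(−t/τ₁) = 0.19671, e^(−t/τ₂) = 0.12846.
C₂ = 2.35·[1 − (37.391·0.19671 − 29.627·0.12846)/(7.7640)] = 2.35·0.54286 = 1.2757 mol/L.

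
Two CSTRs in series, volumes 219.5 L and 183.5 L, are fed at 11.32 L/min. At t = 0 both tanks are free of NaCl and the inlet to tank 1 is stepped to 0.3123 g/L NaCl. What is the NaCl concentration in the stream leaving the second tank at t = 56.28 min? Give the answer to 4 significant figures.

Each tank obeys Vᵢ dCᵢ/dt = Q(Cᵢ₋₁ − Cᵢ), so τᵢ = Vᵢ/Q.
τ₁ = 219.5/11.32 = 19.3905 min; τ₂ = 183.5/11.32 = 16.2102 min.
Solving the cascade with C₁(0)=C₂(0)=0 gives C₂(t) = C_in[1 − (τ₁ e^(−t/τ₁) − τ₂ e^(−t/τ₂))/(τ₁ − τ₂)].
At t = 56.28: e^(−t/τ₁) = 0.0548881, e^(−t/τ₂) = 0.0310586.
C₂ = 0.3123·[1 − (19.3905·0.0548881 − 16.2102·0.0310586)/(3.18021)] = 0.3123·0.823648 = 0.257225 g/L.

0.2572 g/L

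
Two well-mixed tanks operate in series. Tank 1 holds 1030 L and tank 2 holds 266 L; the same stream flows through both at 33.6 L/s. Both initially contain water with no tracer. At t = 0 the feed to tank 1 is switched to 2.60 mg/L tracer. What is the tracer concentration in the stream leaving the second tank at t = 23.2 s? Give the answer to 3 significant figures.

Each tank obeys Vᵢ dCᵢ/dt = Q(Cᵢ₋₁ − Cᵢ), so τᵢ = Vᵢ/Q.
τ₁ = 1030/33.6 = 30.655 s; τ₂ = 266/33.6 = 7.9167 s.
Solving the cascade with C₁(0)=C₂(0)=0 gives C₂(t) = C_in[1 − (τ₁ e^(−t/τ₁) − τ₂ e^(−t/τ₂))/(τ₁ − τ₂)].
At t = 23.2: e^(−t/τ₁) = 0.46916, e^(−t/τ₂) = 0.053369.
C₂ = 2.60·[1 − (30.655·0.46916 − 7.9167·0.053369)/(22.738)] = 2.60·0.38608 = 1.0038 mg/L.

1.00 mg/L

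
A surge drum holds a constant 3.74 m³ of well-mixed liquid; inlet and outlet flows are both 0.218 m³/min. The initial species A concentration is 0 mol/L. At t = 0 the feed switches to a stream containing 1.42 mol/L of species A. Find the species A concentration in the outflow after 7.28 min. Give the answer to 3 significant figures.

Accumulation = in − out for the solute gives V dC/dt = Q(C_in − C).
Time constant τ = V/Q = 3.74/0.218 = 17.156 min.
This is linear first-order; C(t) = C_in + (C₀ − C_in) e^(−t/τ).
C(7.28) = 1.42 + (0 − 1.42)·e^(−7.28/17.156) = 1.42 + (-1.4200)·0.65420 = 0.49104 mol/L.

0.491 mol/L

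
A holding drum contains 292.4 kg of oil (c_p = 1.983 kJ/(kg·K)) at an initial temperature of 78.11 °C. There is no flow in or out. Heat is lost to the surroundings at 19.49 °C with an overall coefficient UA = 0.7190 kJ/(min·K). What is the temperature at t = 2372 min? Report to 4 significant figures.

M c_p dT/dt = −UA(T − T_amb).
dT/dt = (T_ss − T)/τ with T_ss = T_amb = 19.4900 °C, τ = M c_p/UA = 292.4·1.983/0.7190 = 806.438 min.
This is linear first-order; T(t) = T_ss + (T₀ − T_ss) e^(−t/τ).
T(2372) = 19.4900 + (58.6200)·0.0527956 = 22.5849 °C.

22.58 °C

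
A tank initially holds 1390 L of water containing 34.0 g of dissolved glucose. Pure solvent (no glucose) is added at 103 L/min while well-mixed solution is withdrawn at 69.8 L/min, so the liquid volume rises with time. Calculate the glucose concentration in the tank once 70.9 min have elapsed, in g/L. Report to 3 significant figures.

0.00113 g/L

Total volume: dV/dt = Q_in − Q_out = 33.200 L/min, so V(t) = 1390 + 33.200 t and V(70.9) = 3743.9 L.
Solute balance: dm/dt = 0 − Q_out C = −Q_out m/V(t).
dm/m = −Q_out dt/(V₀ + 33.200 t); integrating gives ln(m/m₀) = −(Q_out/(Q_in−Q_out)) ln(V/V₀).
m = m₀ (V₀/V)^(Q_out/(Q_in−Q_out)) = 34.0 × (1390/3743.9)^(2.1024) = 4.2345 g.
C = m/V = 4.2345/3743.9 = 0.0011310 g/L.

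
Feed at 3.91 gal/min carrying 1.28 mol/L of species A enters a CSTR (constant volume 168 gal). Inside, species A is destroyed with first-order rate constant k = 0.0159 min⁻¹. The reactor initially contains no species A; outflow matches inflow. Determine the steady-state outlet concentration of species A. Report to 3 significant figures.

0.760 mol/L

V dC/dt = Q(C_in − C) − k V C.
At steady state: 0 = Q C_in − (Q + kV) C_ss, so C_ss = Q C_in/(Q + kV).
C_ss = 3.91·1.28/(3.91 + 0.0159·168) = 5.0048/6.5812 = 0.76047 mol/L.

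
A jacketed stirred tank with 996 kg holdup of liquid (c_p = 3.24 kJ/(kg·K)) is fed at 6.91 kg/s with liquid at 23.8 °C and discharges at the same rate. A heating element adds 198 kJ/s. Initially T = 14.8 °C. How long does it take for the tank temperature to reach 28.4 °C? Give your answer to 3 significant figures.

207 s

Energy balance: M c_p dT/dt = ṁ c_p (T_in − T) + 198.
τ = M/ṁ = 144.14 s; T_ss = T_in + Q̇/(ṁ c_p) = 32.644 °C.
T(t) = T_ss + (T₀ − T_ss) e^(−t/τ). Set T = 28.4:
e^(−t/τ) = (28.4 − 32.644)/(14.8 − 32.644) = 0.23783
t = −144.14 · ln(0.23783) = 207.01 s.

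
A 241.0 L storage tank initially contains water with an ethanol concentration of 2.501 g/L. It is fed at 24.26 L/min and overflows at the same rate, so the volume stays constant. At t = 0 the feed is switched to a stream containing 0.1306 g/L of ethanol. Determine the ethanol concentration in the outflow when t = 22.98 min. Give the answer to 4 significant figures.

0.3651 g/L

Transient balance on the dissolved component: V dC/dt = Q(C_in − C).
Rewrite as dC/dt + C/τ = C_in/τ, τ = V/Q = 9.93405 min.
Solution: C(t) = C_in + (C₀ − C_in) e^(−t/τ).
C(22.98) = 0.1306 + (2.501 − 0.1306)·e^(−22.98/9.93405) = 0.1306 + (2.37040)·0.0989385 = 0.365124 g/L.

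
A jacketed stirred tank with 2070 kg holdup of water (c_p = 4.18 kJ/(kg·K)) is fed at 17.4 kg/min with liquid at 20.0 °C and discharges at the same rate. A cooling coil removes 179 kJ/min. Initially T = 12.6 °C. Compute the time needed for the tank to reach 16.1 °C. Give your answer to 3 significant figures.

Unsteady energy balance on the tank contents: M c_p dT/dt = ṁ c_p (T_in − T) − 179.
τ = M/ṁ = 118.97 min; T_ss = T_in − Q̇/(ṁ c_p) = 17.539 °C.
T(t) = T_ss + (T₀ − T_ss) e^(−t/τ). Set T = 16.1:
e^(−t/τ) = (16.1 − 17.539)/(12.6 − 17.539) = 0.29134
t = −118.97 · ln(0.29134) = 146.72 min.

147 min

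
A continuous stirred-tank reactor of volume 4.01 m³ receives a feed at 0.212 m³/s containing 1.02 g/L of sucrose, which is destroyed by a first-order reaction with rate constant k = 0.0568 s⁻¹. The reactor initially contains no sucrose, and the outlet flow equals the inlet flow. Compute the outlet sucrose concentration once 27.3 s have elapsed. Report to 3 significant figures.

V dC/dt = Q(C_in − C) − k V C.
dC/dt = (Q/V) C_in − (Q/V + k) C; effective rate a = Q/V + k = 0.052868 + 0.0568 = 0.10967 s⁻¹.
C_ss = Q C_in/(Q + kV) = 0.49171 g/L; C(t) = C_ss + (C₀ − C_ss) e^(−a t).
C(27.3) = 0.49171 + (-0.49171)·e^(−0.10967·27.3) = 0.49171 + (-0.49171)·0.050090 = 0.46708 g/L.

0.467 g/L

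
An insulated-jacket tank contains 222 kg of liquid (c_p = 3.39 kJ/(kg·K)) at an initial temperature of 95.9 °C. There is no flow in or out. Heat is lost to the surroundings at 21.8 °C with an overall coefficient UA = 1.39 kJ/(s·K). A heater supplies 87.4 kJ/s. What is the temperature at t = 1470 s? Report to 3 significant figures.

85.4 °C

First-law balance (no shaft work): M c_p dT/dt = −UA(T − T_amb) + Q̇.
dT/dt = (T_ss − T)/τ with T_ss = T_amb + Q̇/UA = 21.8 + 87.4/1.39 = 84.678 °C, τ = M c_p/UA = 222·3.39/1.39 = 541.42 s.
Solution: T(t) = T_ss + (T₀ − T_ss) e^(−t/τ).
T(1470) = 84.678 + (11.222)·0.066201 = 85.421 °C.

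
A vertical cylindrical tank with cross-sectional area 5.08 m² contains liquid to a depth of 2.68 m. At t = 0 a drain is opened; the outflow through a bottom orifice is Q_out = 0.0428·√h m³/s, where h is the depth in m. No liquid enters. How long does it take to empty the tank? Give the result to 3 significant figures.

389 s

A dh/dt = −Q_out = −0.0428 √h.
Separate and integrate: 2(√h − √h₀) = −(0.0428/A) t.
Tank is empty when √h = 0: t_empty = 2A√h₀/0.0428.
t_empty = 2·5.08·√2.68/0.0428 = 10.160·1.6371/0.0428 = 388.61 s.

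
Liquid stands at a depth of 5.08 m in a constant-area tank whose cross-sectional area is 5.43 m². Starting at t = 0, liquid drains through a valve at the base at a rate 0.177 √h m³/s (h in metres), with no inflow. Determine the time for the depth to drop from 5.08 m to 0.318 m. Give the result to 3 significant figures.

Mass balance (ρ constant): A dh/dt = −0.177 √h.
Separate and integrate: 2(√h − √h₀) = −(0.177/A) t.
t = 2A(√h₀ − √h)/0.177 = 2·5.43·(√5.08 − √0.318)/0.177
  = 10.860 × (2.2539 − 0.56391) / 0.177 = 103.69 s.

104 s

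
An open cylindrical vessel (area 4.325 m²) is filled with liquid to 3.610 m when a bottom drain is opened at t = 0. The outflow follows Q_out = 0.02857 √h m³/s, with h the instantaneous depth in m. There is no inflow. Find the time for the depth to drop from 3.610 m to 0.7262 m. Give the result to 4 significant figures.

A dh/dt = −Q_out = −0.02857 √h.
∫ h^(−1/2) dh = −(0.02857/A) ∫ dt, giving 2√h = 2√h₀ − (0.02857/A) t.
t = 2A(√h₀ − √h)/0.02857 = 2·4.325·(√3.610 − √0.7262)/0.02857
  = 8.65000 × (1.90000 − 0.852174) / 0.02857 = 317.245 s.

317.2 s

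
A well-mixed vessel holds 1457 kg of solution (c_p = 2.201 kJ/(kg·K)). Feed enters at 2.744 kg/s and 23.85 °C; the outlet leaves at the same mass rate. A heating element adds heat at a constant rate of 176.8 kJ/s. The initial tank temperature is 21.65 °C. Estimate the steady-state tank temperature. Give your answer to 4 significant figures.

Unsteady energy balance on the tank contents: M c_p dT/dt = ṁ c_p (T_in − T) + 176.8.
At steady state dT/dt = 0 ⇒ T_ss = T_in + Q̇/(ṁ c_p) = 23.85 + 176.8/(2.744·2.201) = 53.1237 °C.

53.12 °C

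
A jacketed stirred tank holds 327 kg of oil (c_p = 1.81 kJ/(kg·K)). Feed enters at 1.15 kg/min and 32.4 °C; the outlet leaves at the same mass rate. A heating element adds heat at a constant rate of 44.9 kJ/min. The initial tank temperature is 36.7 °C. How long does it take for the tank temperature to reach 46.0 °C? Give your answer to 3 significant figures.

Energy balance: M c_p dT/dt = ṁ c_p (T_in − T) + 44.9.
τ = M/ṁ = 284.35 min; T_ss = T_in + Q̇/(ṁ c_p) = 53.971 °C.
T(t) = T_ss + (T₀ − T_ss) e^(−t/τ). Set T = 46.0:
e^(−t/τ) = (46.0 − 53.971)/(36.7 − 53.971) = 0.46152
t = −284.35 · ln(0.46152) = 219.86 min.

220 min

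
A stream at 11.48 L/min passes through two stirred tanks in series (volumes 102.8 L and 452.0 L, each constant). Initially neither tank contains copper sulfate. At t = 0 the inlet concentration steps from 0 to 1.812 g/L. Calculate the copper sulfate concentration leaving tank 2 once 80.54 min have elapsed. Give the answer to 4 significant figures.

Time constants: τᵢ = Vᵢ/Q for each well-mixed tank.
τ₁ = 102.8/11.48 = 8.95470 min; τ₂ = 452.0/11.48 = 39.3728 min.
Tank 1: C₁ = C_in(1 − e^(−t/τ₁)). Tank 2 (τ₁ ≠ τ₂): C₂ = C_in[1 − (τ₁ e^(−t/τ₁) − τ₂ e^(−t/τ₂))/(τ₁ − τ₂)].
At t = 80.54: e^(−t/τ₁) = 0.000124133, e^(−t/τ₂) = 0.129306.
C₂ = 1.812·[1 − (8.95470·0.000124133 − 39.3728·0.129306)/(-30.4181)] = 1.812·0.832664 = 1.50879 g/L.

1.509 g/L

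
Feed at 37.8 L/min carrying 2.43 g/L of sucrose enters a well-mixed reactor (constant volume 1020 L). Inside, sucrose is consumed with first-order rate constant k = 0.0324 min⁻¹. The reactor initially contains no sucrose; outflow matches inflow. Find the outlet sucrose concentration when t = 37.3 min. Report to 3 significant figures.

1.20 g/L

Accumulation = in − out − consumed: V dC/dt = Q C_in − Q C − k V C.
This is linear with rate a = Q/V + k = 0.069459 min⁻¹.
C_ss = Q C_in/(Q + kV) = 1.2965 g/L; C(t) = C_ss + (C₀ − C_ss) e^(−a t).
C(37.3) = 1.2965 + (-1.2965)·e^(−0.069459·37.3) = 1.2965 + (-1.2965)·0.074959 = 1.1993 g/L.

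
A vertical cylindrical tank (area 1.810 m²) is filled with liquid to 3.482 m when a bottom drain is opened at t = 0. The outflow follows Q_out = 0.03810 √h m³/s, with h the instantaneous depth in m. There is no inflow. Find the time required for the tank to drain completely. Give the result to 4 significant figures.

177.3 s

Mass balance (ρ constant): A dh/dt = −0.03810 √h.
Separate and integrate: 2(√h − √h₀) = −(0.03810/A) t.
Tank is empty when √h = 0: t_empty = 2A√h₀/0.03810.
t_empty = 2·1.810·√3.482/0.03810 = 3.62000·1.86601/0.03810 = 177.296 s.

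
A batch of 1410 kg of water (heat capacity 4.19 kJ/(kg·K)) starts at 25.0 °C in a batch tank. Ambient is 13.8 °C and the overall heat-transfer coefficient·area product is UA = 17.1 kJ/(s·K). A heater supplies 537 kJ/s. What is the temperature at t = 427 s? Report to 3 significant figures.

Lumped-capacitance energy balance: M c_p dT/dt = UA(T_amb − T) + Q̇.
dT/dt = (T_ss − T)/τ with T_ss = T_amb + Q̇/UA = 13.8 + 537/17.1 = 45.204 °C, τ = M c_p/UA = 1410·4.19/17.1 = 345.49 s.
This is linear first-order; T(t) = T_ss + (T₀ − T_ss) e^(−t/τ).
T(427) = 45.204 + (-20.204)·0.29057 = 39.333 °C.

39.3 °C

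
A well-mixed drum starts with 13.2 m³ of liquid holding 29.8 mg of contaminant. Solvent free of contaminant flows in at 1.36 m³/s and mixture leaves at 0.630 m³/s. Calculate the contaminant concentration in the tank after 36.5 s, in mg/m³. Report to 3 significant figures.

Total volume: dV/dt = Q_in − Q_out = 0.73000 m³/s, so V(t) = 13.2 + 0.73000 t and V(36.5) = 39.845 m³.
No contaminant enters, so dm/dt = −Q_out · (m/V).
Separate: dm/m = −Q_out dt/V(t) ⇒ ln(m/m₀) = −(Q_out/(Q_in−Q_out)) ln(V/V₀).
m = m₀ (V₀/V)^(Q_out/(Q_in−Q_out)) = 29.8 × (13.2/39.845)^(0.86301) = 11.485 mg.
C = m/V = 11.485/39.845 = 0.28825 mg/m³.

0.288 mg/m³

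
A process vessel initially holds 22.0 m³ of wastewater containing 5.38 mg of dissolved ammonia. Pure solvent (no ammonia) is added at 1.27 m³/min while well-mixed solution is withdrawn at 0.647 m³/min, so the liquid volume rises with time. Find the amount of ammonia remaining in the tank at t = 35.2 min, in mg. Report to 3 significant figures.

2.62 mg

Total volume: dV/dt = Q_in − Q_out = 0.62300 m³/min, so V(t) = 22.0 + 0.62300 t and V(35.2) = 43.930 m³.
Solute balance: dm/dt = 0 − Q_out C = −Q_out m/V(t).
dm/m = −Q_out dt/(V₀ + 0.62300 t); integrating gives ln(m/m₀) = −(Q_out/(Q_in−Q_out)) ln(V/V₀).
m = m₀ (V₀/V)^(Q_out/(Q_in−Q_out)) = 5.38 × (22.0/43.930)^(1.0385) = 2.6235 mg.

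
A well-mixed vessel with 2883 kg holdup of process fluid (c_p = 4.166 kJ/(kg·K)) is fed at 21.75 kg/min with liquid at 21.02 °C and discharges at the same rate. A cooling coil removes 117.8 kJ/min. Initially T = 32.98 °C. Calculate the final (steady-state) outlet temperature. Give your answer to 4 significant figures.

19.72 °C

Heat balance on the well-mixed liquid: M c_p dT/dt = ṁ c_p (T_in − T) − 117.8.
At steady state dT/dt = 0 ⇒ T_ss = T_in − Q̇/(ṁ c_p) = 21.02 − 117.8/(21.75·4.166) = 19.7199 °C.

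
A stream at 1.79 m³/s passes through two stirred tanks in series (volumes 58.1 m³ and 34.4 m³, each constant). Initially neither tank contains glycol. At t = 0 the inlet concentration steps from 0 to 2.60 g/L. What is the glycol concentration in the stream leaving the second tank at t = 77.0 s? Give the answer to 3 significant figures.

2.07 g/L

Species balance on tank i: dCᵢ/dt = (Cᵢ₋₁ − Cᵢ)/τᵢ with τᵢ = Vᵢ/Q.
τ₁ = 58.1/1.79 = 32.458 s; τ₂ = 34.4/1.79 = 19.218 s.
Tank 1: C₁ = C_in(1 − e^(−t/τ₁)). Tank 2 (τ₁ ≠ τ₂): C₂ = C_in[1 − (τ₁ e^(−t/τ₁) − τ₂ e^(−t/τ₂))/(τ₁ − τ₂)].
At t = 77.0: e^(−t/τ₁) = 0.093267, e^(−t/τ₂) = 0.018194.
C₂ = 2.60·[1 − (32.458·0.093267 − 19.218·0.018194)/(13.240)] = 2.60·0.79777 = 2.0742 g/L.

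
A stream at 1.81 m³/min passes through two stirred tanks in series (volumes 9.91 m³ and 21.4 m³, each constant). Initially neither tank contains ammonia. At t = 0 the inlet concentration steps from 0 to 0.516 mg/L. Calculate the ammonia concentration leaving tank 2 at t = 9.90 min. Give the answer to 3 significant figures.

0.173 mg/L

Each tank obeys Vᵢ dCᵢ/dt = Q(Cᵢ₋₁ − Cᵢ), so τᵢ = Vᵢ/Q.
τ₁ = 9.91/1.81 = 5.4751 min; τ₂ = 21.4/1.81 = 11.823 min.
Solving the cascade with C₁(0)=C₂(0)=0 gives C₂(t) = C_in[1 − (τ₁ e^(−t/τ₁) − τ₂ e^(−t/τ₂))/(τ₁ − τ₂)].
At t = 9.90: e^(−t/τ₁) = 0.16395, e^(−t/τ₂) = 0.43286.
C₂ = 0.516·[1 − (5.4751·0.16395 − 11.823·0.43286)/(-6.3481)] = 0.516·0.33521 = 0.17297 mg/L.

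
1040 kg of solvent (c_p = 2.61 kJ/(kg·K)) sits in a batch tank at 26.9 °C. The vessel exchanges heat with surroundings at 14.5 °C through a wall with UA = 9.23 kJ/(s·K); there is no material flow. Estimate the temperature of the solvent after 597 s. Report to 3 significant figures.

Lumped-capacitance energy balance: M c_p dT/dt = UA(T_amb − T).
dT/dt = (T_ss − T)/τ with T_ss = T_amb = 14.500 °C, τ = M c_p/UA = 1040·2.61/9.23 = 294.08 s.
Integrating: T(t) = T_ss + (T₀ − T_ss) e^(−t/τ).
T(597) = 14.500 + (12.400)·0.13133 = 16.129 °C.

16.1 °C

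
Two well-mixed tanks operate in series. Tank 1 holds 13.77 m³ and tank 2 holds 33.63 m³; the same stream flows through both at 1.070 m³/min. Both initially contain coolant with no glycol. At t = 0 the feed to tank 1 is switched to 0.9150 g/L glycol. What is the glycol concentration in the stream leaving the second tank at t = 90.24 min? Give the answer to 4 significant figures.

Time constants: τᵢ = Vᵢ/Q for each well-mixed tank.
τ₁ = 13.77/1.070 = 12.8692 min; τ₂ = 33.63/1.070 = 31.4299 min.
Solving the cascade with C₁(0)=C₂(0)=0 gives C₂(t) = C_in[1 − (τ₁ e^(−t/τ₁) − τ₂ e^(−t/τ₂))/(τ₁ − τ₂)].
At t = 90.24: e^(−t/τ₁) = 0.000900903, e^(−t/τ₂) = 0.0566337.
C₂ = 0.9150·[1 − (12.8692·0.000900903 − 31.4299·0.0566337)/(-18.5607)] = 0.9150·0.904724 = 0.827822 g/L.

0.8278 g/L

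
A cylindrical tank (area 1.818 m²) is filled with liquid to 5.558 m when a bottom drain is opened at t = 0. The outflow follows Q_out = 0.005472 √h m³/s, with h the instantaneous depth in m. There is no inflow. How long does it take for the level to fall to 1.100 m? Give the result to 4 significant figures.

With no inflow, A dh/dt = −0.005472 √h.
∫ h^(−1/2) dh = −(0.005472/A) ∫ dt, giving 2√h = 2√h₀ − (0.005472/A) t.
t = 2A(√h₀ − √h)/0.005472 = 2·1.818·(√5.558 − √1.100)/0.005472
  = 3.63600 × (2.35754 − 1.04881) / 0.005472 = 869.618 s.

869.6 s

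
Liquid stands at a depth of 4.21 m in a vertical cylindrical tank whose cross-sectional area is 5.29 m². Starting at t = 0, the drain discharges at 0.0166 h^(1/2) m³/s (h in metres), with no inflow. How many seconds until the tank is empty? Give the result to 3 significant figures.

1310 s

Mass balance (ρ constant): A dh/dt = −0.0166 √h.
This is separable: 2 d(√h)/dt = −0.0166/A, so √h = √h₀ − (0.0166/(2A)) t.
Set h = 0: 2√h₀ = (0.0166/A) t_empty ⇒ t_empty = 2A√h₀/0.0166.
t_empty = 2·5.29·√4.21/0.0166 = 10.580·2.0518/0.0166 = 1307.7 s.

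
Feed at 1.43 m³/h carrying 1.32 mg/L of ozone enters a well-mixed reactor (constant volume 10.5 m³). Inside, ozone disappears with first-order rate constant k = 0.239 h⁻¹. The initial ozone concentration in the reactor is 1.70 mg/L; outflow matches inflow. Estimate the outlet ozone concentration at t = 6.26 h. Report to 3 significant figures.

V dC/dt = Q(C_in − C) − k V C.
This is linear with rate a = Q/V + k = 0.37519 h⁻¹.
C_ss = Q C_in/(Q + kV) = 0.47915 mg/L; C(t) = C_ss + (C₀ − C_ss) e^(−a t).
C(6.26) = 0.47915 + (1.2209)·e^(−0.37519·6.26) = 0.47915 + (1.2209)·0.095494 = 0.59573 mg/L.

0.596 mg/L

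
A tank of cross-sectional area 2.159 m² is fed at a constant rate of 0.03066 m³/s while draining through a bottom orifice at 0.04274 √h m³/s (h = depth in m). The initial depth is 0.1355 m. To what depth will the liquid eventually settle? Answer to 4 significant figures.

0.5146 m

Volume balance on the tank: A dh/dt = Q_in − 0.04274 √h. At steady state dh/dt = 0:
Q_in = 0.04274 √h_ss ⇒ √h_ss = 0.03066/0.04274 = 0.717361.
h_ss = 0.717361² = 0.514606 m. (Since h₀ = 0.1355 m < h_ss, the level will rise toward this value.)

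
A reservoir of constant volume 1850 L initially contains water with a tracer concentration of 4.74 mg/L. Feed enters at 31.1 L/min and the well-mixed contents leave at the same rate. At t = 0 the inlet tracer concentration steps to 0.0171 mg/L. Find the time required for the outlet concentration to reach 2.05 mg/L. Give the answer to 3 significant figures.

50.1 min

Mass balance on the solute (V constant): V dC/dt = Q(C_in − C), so τ = V/Q = 59.486 min.
C(t) = C_in + (C₀ − C_in) e^(−t/τ). Set C = 2.05 and solve for t:
e^(−t/τ) = (C − C_in)/(C₀ − C_in) = (2.05 − 0.0171)/(4.74 − 0.0171) = 0.43043
t = −τ ln(…) = 59.486 × 0.84296 = 50.144 min.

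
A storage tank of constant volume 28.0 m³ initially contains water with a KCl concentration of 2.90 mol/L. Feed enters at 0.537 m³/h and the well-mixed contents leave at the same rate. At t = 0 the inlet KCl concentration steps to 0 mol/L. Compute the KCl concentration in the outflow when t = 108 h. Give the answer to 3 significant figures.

0.365 mol/L

Accumulation = in − out for the solute gives V dC/dt = Q(C_in − C).
Time constant τ = V/Q = 28.0/0.537 = 52.142 h.
Solution: C(t) = C_in + (C₀ − C_in) e^(−t/τ).
C(108) = 0 + (2.90 − 0)·e^(−108/52.142) = 0 + (2.9000)·0.12602 = 0.36547 mol/L.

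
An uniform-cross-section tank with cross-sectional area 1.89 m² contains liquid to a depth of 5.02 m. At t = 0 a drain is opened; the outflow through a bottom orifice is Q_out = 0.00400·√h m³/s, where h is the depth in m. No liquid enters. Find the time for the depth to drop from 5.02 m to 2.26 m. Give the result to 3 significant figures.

With no inflow, A dh/dt = −0.00400 √h.
∫ h^(−1/2) dh = −(0.00400/A) ∫ dt, giving 2√h = 2√h₀ − (0.00400/A) t.
t = 2A(√h₀ − √h)/0.00400 = 2·1.89·(√5.02 − √2.26)/0.00400
  = 3.7800 × (2.2405 − 1.5033) / 0.00400 = 696.66 s.

697 s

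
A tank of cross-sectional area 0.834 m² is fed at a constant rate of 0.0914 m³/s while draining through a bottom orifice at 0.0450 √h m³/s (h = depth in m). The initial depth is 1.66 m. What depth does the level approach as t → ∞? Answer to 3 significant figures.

4.13 m

A dh/dt = Q_in − 0.0450 √h. Steady state requires inflow = outflow:
Q_in = 0.0450 √h_ss ⇒ √h_ss = 0.0914/0.0450 = 2.0311.
h_ss = 2.0311² = 4.1254 m. (Since h₀ = 1.66 m < h_ss, the level will rise toward this value.)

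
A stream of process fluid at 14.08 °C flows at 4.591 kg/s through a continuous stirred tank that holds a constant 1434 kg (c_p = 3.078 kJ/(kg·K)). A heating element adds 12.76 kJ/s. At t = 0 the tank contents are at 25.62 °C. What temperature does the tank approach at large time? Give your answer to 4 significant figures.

First-law balance (no shaft work): M c_p dT/dt = ṁ c_p (T_in − T) + 12.76.
At steady state dT/dt = 0 ⇒ T_ss = T_in + Q̇/(ṁ c_p) = 14.08 + 12.76/(4.591·3.078) = 14.9830 °C.

14.98 °C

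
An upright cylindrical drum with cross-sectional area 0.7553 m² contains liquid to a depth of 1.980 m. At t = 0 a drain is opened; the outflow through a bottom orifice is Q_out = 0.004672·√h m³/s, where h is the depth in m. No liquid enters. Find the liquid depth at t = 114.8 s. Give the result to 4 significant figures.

Volume balance on the tank: A dh/dt = −0.004672 √h.
Separate and integrate: 2(√h − √h₀) = −(0.004672/A) t.
√h = √1.980 − 0.004672·114.8/(2·0.7553) = 1.40712 − 0.355055 = 1.05207.
h = 1.05207² = 1.10685 m.

1.107 m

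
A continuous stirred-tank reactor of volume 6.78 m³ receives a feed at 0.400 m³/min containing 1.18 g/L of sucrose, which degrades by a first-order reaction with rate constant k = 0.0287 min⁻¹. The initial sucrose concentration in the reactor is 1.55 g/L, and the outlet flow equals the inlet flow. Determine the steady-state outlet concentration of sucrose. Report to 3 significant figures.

0.794 g/L

V dC/dt = Q(C_in − C) − k V C.
At steady state: 0 = Q C_in − (Q + kV) C_ss, so C_ss = Q C_in/(Q + kV).
C_ss = 0.400·1.18/(0.400 + 0.0287·6.78) = 0.47200/0.59459 = 0.79383 g/L.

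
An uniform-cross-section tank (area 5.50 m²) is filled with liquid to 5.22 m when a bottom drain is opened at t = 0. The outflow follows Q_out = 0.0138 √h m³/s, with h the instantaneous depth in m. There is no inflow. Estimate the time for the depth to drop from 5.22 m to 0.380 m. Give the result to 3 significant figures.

Unsteady balance on liquid volume: A dh/dt = −0.0138 √h.
∫ h^(−1/2) dh = −(0.0138/A) ∫ dt, giving 2√h = 2√h₀ − (0.0138/A) t.
t = 2A(√h₀ − √h)/0.0138 = 2·5.50·(√5.22 − √0.380)/0.0138
  = 11.000 × (2.2847 − 0.61644) / 0.0138 = 1329.8 s.

1330 s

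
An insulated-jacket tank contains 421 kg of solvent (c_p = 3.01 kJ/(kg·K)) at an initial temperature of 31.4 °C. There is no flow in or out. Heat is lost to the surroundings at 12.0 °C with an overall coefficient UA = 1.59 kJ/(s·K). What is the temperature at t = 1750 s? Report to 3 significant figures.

Heat balance on the well-mixed liquid: M c_p dT/dt = −UA(T − T_amb).
dT/dt = (T_ss − T)/τ with T_ss = T_amb = 12.000 °C, τ = M c_p/UA = 421·3.01/1.59 = 796.99 s.
Solution: T(t) = T_ss + (T₀ − T_ss) e^(−t/τ).
T(1750) = 12.000 + (19.400)·0.11127 = 14.159 °C.

14.2 °C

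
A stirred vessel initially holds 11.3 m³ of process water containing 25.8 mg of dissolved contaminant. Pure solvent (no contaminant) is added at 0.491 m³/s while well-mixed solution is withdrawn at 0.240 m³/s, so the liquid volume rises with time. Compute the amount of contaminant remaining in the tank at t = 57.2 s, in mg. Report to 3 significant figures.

Total volume: dV/dt = Q_in − Q_out = 0.25100 m³/s, so V(t) = 11.3 + 0.25100 t and V(57.2) = 25.657 m³.
Species balance (pure solvent in): dm/dt = −Q_out · m/V(t).
Separate: dm/m = −Q_out dt/V(t) ⇒ ln(m/m₀) = −(Q_out/(Q_in−Q_out)) ln(V/V₀).
m = m₀ (V₀/V)^(Q_out/(Q_in−Q_out)) = 25.8 × (11.3/25.657)^(0.95618) = 11.779 mg.

11.8 mg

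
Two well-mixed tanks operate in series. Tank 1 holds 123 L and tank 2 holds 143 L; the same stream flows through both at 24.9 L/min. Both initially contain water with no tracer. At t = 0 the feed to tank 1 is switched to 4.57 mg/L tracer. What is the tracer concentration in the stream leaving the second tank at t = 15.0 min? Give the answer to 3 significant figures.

3.52 mg/L

Species balance on tank i: dCᵢ/dt = (Cᵢ₋₁ − Cᵢ)/τᵢ with τᵢ = Vᵢ/Q.
τ₁ = 123/24.9 = 4.9398 min; τ₂ = 143/24.9 = 5.7430 min.
Solving the cascade with C₁(0)=C₂(0)=0 gives C₂(t) = C_in[1 − (τ₁ e^(−t/τ₁) − τ₂ e^(−t/τ₂))/(τ₁ − τ₂)].
At t = 15.0: e^(−t/τ₁) = 0.047999, e^(−t/τ₂) = 0.073396.
C₂ = 4.57·[1 − (4.9398·0.047999 − 5.7430·0.073396)/(-0.80321)] = 4.57·0.77041 = 3.5208 mg/L.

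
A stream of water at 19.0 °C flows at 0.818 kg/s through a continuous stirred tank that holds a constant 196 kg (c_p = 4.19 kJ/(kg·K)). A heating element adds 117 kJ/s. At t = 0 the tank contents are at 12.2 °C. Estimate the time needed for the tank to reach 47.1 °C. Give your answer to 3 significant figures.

459 s

Unsteady energy balance on the tank contents: M c_p dT/dt = ṁ c_p (T_in − T) + 117.
τ = M/ṁ = 239.61 s; T_ss = T_in + Q̇/(ṁ c_p) = 53.136 °C.
T(t) = T_ss + (T₀ − T_ss) e^(−t/τ). Set T = 47.1:
e^(−t/τ) = (47.1 − 53.136)/(12.2 − 53.136) = 0.14746
t = −239.61 · ln(0.14746) = 458.66 s.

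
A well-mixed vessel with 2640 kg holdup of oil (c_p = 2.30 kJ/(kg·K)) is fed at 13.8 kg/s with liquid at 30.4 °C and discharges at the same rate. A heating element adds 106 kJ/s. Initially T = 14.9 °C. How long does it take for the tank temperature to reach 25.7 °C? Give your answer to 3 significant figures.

163 s

First-law balance (no shaft work): M c_p dT/dt = ṁ c_p (T_in − T) + 106.
τ = M/ṁ = 191.30 s; T_ss = T_in + Q̇/(ṁ c_p) = 33.740 °C.
T(t) = T_ss + (T₀ − T_ss) e^(−t/τ). Set T = 25.7:
e^(−t/τ) = (25.7 − 33.740)/(14.9 − 33.740) = 0.42674
t = −191.30 · ln(0.42674) = 162.91 s.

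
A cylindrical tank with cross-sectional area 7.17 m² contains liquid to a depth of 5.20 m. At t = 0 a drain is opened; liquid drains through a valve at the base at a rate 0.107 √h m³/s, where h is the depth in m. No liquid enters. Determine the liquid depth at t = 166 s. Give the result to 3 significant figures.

With no inflow, A dh/dt = −0.107 √h.
Separate and integrate: 2(√h − √h₀) = −(0.107/A) t.
√h = √5.20 − 0.107·166/(2·7.17) = 2.2804 − 1.2386 = 1.0417.
h = 1.0417² = 1.0852 m.

1.09 m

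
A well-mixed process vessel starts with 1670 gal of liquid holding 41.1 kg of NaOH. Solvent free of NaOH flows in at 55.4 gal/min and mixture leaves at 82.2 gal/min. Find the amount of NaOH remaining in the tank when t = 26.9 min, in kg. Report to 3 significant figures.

7.26 kg

Let m(t) be the amount of NaOH. Volume: V(t) = V₀ + (Q_in − Q_out) t = 1670 − 26.800 t; V(26.9) = 949.08 gal.
Solute balance: dm/dt = 0 − Q_out C = −Q_out m/V(t).
dm/m = −Q_out dt/(V₀ − 26.800 t); integrating gives ln(m/m₀) = −(Q_out/(Q_in−Q_out)) ln(V/V₀).
m = m₀ (V₀/V)^(Q_out/(Q_in−Q_out)) = 41.1 × (1670/949.08)^(-3.0672) = 7.2630 kg.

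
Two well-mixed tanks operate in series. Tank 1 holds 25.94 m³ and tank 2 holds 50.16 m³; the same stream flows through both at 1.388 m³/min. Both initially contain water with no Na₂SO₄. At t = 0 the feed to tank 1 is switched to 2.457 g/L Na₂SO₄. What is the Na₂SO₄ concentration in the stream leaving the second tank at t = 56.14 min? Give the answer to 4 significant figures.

Each tank obeys Vᵢ dCᵢ/dt = Q(Cᵢ₋₁ − Cᵢ), so τᵢ = Vᵢ/Q.
τ₁ = 25.94/1.388 = 18.6888 min; τ₂ = 50.16/1.388 = 36.1383 min.
Tank 1: C₁ = C_in(1 − e^(−t/τ₁)). Tank 2 (τ₁ ≠ τ₂): C₂ = C_in[1 − (τ₁ e^(−t/τ₁) − τ₂ e^(−t/τ₂))/(τ₁ − τ₂)].
At t = 56.14: e^(−t/τ₁) = 0.0495911, e^(−t/τ₂) = 0.211512.
C₂ = 2.457·[1 − (18.6888·0.0495911 − 36.1383·0.211512)/(-17.4496)] = 2.457·0.615069 = 1.51122 g/L.

1.511 g/L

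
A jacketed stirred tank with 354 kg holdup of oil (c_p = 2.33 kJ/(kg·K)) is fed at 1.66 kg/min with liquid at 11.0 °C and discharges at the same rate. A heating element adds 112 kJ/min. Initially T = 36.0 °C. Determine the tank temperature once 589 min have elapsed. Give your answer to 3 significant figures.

M c_p dT/dt = ṁ c_p (T_in − T) + Q̇.
Rearrange: dT/dt = (T_ss − T)/τ with τ = M/ṁ = 213.25 min and T_ss = T_in + Q̇/(ṁ c_p) = 39.957 °C.
Integrating: T(t) = T_ss + (T₀ − T_ss) e^(−t/τ).
T(589) = 39.957 + (-3.9570)·e^(−589/213.25) = 39.957 + (-3.9570)·0.063167 = 39.707 °C.

39.7 °C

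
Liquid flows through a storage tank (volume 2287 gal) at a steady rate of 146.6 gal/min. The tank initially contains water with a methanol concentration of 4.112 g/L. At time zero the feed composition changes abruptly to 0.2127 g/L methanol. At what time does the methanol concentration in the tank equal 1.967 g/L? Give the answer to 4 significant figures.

12.46 min

Species balance on the tank: V dC/dt = Q(C_in − C), so τ = V/Q = 15.6003 min.
C(t) = C_in + (C₀ − C_in) e^(−t/τ). Set C = 1.967 and solve for t:
e^(−t/τ) = (C − C_in)/(C₀ − C_in) = (1.967 − 0.2127)/(4.112 − 0.2127) = 0.449901
t = −τ ln(…) = 15.6003 × 0.798727 = 12.4604 min.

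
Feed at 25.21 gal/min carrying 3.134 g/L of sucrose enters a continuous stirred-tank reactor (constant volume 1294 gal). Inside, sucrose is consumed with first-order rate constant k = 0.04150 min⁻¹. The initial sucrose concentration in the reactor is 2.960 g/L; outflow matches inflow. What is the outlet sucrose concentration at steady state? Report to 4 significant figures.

Accumulation = in − out − consumed: V dC/dt = Q C_in − Q C − k V C.
At steady state: 0 = Q C_in − (Q + kV) C_ss, so C_ss = Q C_in/(Q + kV).
C_ss = 25.21·3.134/(25.21 + 0.04150·1294) = 79.0081/78.9110 = 1.00123 g/L.

1.001 g/L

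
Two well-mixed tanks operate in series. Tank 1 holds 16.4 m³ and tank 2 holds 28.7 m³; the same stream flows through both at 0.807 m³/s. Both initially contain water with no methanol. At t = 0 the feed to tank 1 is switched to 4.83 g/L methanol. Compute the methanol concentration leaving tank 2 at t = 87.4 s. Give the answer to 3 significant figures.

3.95 g/L

Time constants: τᵢ = Vᵢ/Q for each well-mixed tank.
τ₁ = 16.4/0.807 = 20.322 s; τ₂ = 28.7/0.807 = 35.564 s.
Tank 1: C₁ = C_in(1 − e^(−t/τ₁)). Tank 2 (τ₁ ≠ τ₂): C₂ = C_in[1 − (τ₁ e^(−t/τ₁) − τ₂ e^(−t/τ₂))/(τ₁ − τ₂)].
At t = 87.4: e^(−t/τ₁) = 0.013559, e^(−t/τ₂) = 0.085644.
C₂ = 4.83·[1 − (20.322·0.013559 − 35.564·0.085644)/(-15.242)] = 4.83·0.81824 = 3.9521 g/L.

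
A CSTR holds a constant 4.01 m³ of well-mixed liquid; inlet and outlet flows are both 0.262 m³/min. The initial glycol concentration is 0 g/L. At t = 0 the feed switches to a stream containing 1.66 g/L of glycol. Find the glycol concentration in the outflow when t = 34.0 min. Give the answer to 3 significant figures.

Species balance on the tank: V dC/dt = Q(C_in − C).
Rewrite as dC/dt + C/τ = C_in/τ, τ = V/Q = 15.305 min.
C approaches C_in exponentially: C(t) = C_in + (C₀ − C_in) e^(−t/τ).
C(34.0) = 1.66 + (0 − 1.66)·e^(−34.0/15.305) = 1.66 + (-1.6600)·0.10845 = 1.4800 g/L.

1.48 g/L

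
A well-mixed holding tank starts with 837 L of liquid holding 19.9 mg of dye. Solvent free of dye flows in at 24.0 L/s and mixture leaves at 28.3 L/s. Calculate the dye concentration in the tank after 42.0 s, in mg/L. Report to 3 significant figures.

Total volume: dV/dt = Q_in − Q_out = -4.3000 L/s, so V(t) = 837 − 4.3000 t and V(42.0) = 656.40 L.
Solute balance: dm/dt = 0 − Q_out C = −Q_out m/V(t).
dm/m = −Q_out dt/(V₀ − 4.3000 t); integrating gives ln(m/m₀) = −(Q_out/(Q_in−Q_out)) ln(V/V₀).
m = m₀ (V₀/V)^(Q_out/(Q_in−Q_out)) = 19.9 × (837/656.40)^(-6.5814) = 4.0192 mg.
C = m/V = 4.0192/656.40 = 0.0061231 mg/L.

0.00612 mg/L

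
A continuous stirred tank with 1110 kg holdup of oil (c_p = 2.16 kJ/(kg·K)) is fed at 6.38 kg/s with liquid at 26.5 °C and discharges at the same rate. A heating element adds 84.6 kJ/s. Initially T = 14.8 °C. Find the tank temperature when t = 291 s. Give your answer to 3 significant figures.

29.3 °C

M c_p dT/dt = ṁ c_p (T_in − T) + Q̇.
Rearrange: dT/dt = (T_ss − T)/τ with τ = M/ṁ = 173.98 s and T_ss = T_in + Q̇/(ṁ c_p) = 32.639 °C.
Integrating: T(t) = T_ss + (T₀ − T_ss) e^(−t/τ).
T(291) = 32.639 + (-17.839)·e^(−291/173.98) = 32.639 + (-17.839)·0.18776 = 29.290 °C.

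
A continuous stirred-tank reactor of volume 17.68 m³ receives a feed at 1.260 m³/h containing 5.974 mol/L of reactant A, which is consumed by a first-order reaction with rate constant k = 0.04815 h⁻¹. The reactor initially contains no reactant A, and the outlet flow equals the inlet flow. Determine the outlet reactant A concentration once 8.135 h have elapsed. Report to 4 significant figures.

Accumulation = in − out − consumed: V dC/dt = Q C_in − Q C − k V C.
dC/dt = (Q/V) C_in − (Q/V + k) C; effective rate a = Q/V + k = 0.0712670 + 0.04815 = 0.119417 h⁻¹.
C_ss = Q C_in/(Q + kV) = 3.56523 mol/L; C(t) = C_ss + (C₀ − C_ss) e^(−a t).
C(8.135) = 3.56523 + (-3.56523)·e^(−0.119417·8.135) = 3.56523 + (-3.56523)·0.378531 = 2.21568 mol/L.

2.216 mol/L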